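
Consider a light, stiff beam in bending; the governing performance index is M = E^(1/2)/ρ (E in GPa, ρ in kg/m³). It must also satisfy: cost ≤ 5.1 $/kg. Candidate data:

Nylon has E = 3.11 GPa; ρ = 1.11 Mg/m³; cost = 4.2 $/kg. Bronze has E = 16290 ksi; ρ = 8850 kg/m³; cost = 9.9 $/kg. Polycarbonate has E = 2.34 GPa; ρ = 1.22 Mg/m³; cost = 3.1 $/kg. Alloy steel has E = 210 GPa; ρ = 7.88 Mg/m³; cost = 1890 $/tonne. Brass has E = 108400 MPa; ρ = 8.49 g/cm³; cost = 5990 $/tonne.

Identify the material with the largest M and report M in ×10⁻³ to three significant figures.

Screen on constraints: cost ≤ 5.1 $/kg. Survivors: nylon, polycarbonate, alloy steel.
Putting every candidate on a common basis:
  nylon: E = 3.110 GPa, ρ = 1110 kg/m³
  polycarbonate: E = 2.340 GPa, ρ = 1220 kg/m³
  alloy steel: E = 210.0 GPa, ρ = 7880 kg/m³
  alloy steel: M = 1.84×10⁻³
  nylon: M = 1.59×10⁻³
  polycarbonate: M = 1.25×10⁻³
Alloy steel has the largest M.

alloy steel, M = 1.84×10⁻³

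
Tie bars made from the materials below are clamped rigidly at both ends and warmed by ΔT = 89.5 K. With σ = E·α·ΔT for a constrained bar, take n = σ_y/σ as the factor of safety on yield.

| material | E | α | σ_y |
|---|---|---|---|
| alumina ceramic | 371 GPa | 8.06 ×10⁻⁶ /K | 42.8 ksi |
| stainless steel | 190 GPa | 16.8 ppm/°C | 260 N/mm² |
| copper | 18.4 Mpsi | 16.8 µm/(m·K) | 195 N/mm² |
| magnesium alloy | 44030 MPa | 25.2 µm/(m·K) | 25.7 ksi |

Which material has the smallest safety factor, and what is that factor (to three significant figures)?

stainless steel, n = 0.910

Converting E to GPa, α to ×10⁻⁶/K, σ_y to MPa, then σ and n for each:
  alumina ceramic: E = 371.0, α = 8.06, σ_y = 295.1 → σ = 268 MPa, n = 1.10
  stainless steel: E = 190.0, α = 16.8, σ_y = 260.0 → σ = 286 MPa, n = 0.910
  copper: E = 126.9, α = 16.8, σ_y = 195.0 → σ = 191 MPa, n = 1.02
  magnesium alloy: E = 44.03, α = 25.2, σ_y = 177.2 → σ = 99.3 MPa, n = 1.78
Stainless steel has the lowest safety factor, n = 0.910.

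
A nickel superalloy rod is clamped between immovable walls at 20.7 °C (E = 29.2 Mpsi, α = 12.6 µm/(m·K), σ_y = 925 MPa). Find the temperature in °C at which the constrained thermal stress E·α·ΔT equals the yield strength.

385 °C

E = 29.2 Mpsi = 201.3 GPa.
E·α·ΔT = 925.0 MPa ⇒ ΔT = 925.0 / (201.3×10³ × 12.6×10⁻⁶) = 364.6 K.
T = 20.7 + 364.6 = 385.3 °C.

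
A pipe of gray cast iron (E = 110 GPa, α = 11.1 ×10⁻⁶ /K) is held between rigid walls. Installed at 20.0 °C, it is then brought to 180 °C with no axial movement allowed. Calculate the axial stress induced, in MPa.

ΔT = 160.0 K. Constrained thermal stress σ = E·α·ΔT = 110.0×10³ MPa × 11.1×10⁻⁶ × 160.0 = 195 MPa (compressive).

195 MPa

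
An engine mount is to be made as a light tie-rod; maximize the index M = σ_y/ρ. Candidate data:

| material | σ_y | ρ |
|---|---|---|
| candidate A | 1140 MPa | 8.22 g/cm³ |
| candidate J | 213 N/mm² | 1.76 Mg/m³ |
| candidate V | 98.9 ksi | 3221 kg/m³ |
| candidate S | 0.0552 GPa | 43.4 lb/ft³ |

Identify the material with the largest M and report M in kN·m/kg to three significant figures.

candidate V, M = 212 kN·m/kg

In SI units:
  candidate A: σ_y = 1140 MPa, ρ = 8220 kg/m³
  candidate J: σ_y = 213.0 MPa, ρ = 1760 kg/m³
  candidate V: σ_y = 681.9 MPa, ρ = 3221 kg/m³
  candidate S: σ_y = 55.20 MPa, ρ = 695.2 kg/m³
  candidate V: M = 212 kN·m/kg
  candidate A: M = 139 kN·m/kg
  candidate J: M = 121 kN·m/kg
  candidate S: M = 79.4 kN·m/kg
Candidate V has the largest M.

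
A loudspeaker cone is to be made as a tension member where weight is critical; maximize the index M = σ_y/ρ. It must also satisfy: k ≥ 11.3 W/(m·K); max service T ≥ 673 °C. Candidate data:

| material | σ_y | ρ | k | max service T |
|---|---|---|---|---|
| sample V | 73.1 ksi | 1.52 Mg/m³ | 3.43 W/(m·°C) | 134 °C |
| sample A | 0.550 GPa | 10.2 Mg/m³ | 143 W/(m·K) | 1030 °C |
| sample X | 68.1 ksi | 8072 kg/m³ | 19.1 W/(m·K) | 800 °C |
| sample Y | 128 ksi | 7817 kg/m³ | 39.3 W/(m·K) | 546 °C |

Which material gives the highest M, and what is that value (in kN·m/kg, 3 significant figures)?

Screen on constraints: k ≥ 11.3 W/(m·K); max service T ≥ 673 °C. Survivors: sample A, sample X.
Putting every candidate on a common basis:
  sample A: σ_y = 550.0 MPa, ρ = 10200 kg/m³
  sample X: σ_y = 469.5 MPa, ρ = 8072 kg/m³
  sample X: M = 58.2 kN·m/kg
  sample A: M = 53.9 kN·m/kg
Highest index: sample X.

sample X, M = 58.2 kN·m/kg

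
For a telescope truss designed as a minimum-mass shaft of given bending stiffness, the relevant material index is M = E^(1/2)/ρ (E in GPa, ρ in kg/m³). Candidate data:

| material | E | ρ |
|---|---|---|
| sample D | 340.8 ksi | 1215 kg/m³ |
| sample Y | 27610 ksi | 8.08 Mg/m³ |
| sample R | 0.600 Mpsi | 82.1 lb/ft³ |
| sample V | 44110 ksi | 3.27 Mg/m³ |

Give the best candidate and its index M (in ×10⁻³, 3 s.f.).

sample V, M = 5.33×10⁻³

In SI units:
  sample D: E = 2.350 GPa, ρ = 1215 kg/m³
  sample Y: E = 190.4 GPa, ρ = 8080 kg/m³
  sample R: E = 4.137 GPa, ρ = 1315 kg/m³
  sample V: E = 304.1 GPa, ρ = 3270 kg/m³
  sample V: M = 5.33×10⁻³
  sample Y: M = 1.71×10⁻³
  sample R: M = 1.55×10⁻³
  sample D: M = 1.26×10⁻³
Sample V has the largest M.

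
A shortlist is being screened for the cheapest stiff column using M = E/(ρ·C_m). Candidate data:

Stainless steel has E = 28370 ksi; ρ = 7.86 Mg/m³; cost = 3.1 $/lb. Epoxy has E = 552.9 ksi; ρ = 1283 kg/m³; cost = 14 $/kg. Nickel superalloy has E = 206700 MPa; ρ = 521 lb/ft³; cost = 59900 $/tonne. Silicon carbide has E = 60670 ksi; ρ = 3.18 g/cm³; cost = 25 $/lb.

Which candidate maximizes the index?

stainless steel

In SI units:
  stainless steel: E = 195.6 GPa, ρ = 7860 kg/m³, cost = 6.834 $/kg
  epoxy: E = 3.812 GPa, ρ = 1283 kg/m³, cost = 14.00 $/kg
  nickel superalloy: E = 206.7 GPa, ρ = 8346 kg/m³, cost = 59.90 $/kg
  silicon carbide: E = 418.3 GPa, ρ = 3180 kg/m³, cost = 55.11 $/kg
  stainless steel: M = 3.64 MN·m per $
  silicon carbide: M = 2.39 MN·m per $
  nickel superalloy: M = 0.413 MN·m per $
  epoxy: M = 0.212 MN·m per $
Stainless steel ranks first.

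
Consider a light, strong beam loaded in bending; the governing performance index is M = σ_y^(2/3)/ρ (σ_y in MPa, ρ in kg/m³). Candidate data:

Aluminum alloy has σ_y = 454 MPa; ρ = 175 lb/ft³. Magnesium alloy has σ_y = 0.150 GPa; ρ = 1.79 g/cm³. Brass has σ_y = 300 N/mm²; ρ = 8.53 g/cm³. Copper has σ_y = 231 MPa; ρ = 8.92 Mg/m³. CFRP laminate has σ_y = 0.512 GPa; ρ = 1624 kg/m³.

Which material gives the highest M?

Convert each candidate to consistent units, then evaluate M:
  aluminum alloy: σ_y = 454.0 MPa, ρ = 2803 kg/m³
  magnesium alloy: σ_y = 150.0 MPa, ρ = 1790 kg/m³
  brass: σ_y = 300.0 MPa, ρ = 8530 kg/m³
  copper: σ_y = 231.0 MPa, ρ = 8920 kg/m³
  CFRP laminate: σ_y = 512.0 MPa, ρ = 1624 kg/m³
  CFRP laminate: M = 39.4×10⁻³
  aluminum alloy: M = 21.1×10⁻³
  magnesium alloy: M = 15.8×10⁻³
  brass: M = 5.25×10⁻³
  copper: M = 4.22×10⁻³
Highest index: CFRP laminate.

CFRP laminate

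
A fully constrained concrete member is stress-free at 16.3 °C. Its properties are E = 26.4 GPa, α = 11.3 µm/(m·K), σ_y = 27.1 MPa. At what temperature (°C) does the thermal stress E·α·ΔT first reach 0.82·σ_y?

E·α·ΔT = 22.22 MPa ⇒ ΔT = 22.22 / (26.40×10³ × 11.3×10⁻⁶) = 74.49 K.
T = 16.3 + 74.49 = 90.79 °C.

90.8 °C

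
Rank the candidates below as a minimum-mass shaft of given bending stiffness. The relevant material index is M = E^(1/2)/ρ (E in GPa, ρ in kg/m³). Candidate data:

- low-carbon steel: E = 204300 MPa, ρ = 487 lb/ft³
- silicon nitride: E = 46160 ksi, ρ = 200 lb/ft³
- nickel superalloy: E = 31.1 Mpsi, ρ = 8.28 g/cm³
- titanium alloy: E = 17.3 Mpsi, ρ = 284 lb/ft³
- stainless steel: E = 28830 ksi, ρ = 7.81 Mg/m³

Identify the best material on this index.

silicon nitride

After converting to SI:
  low-carbon steel: E = 204.3 GPa, ρ = 7801 kg/m³
  silicon nitride: E = 318.3 GPa, ρ = 3204 kg/m³
  nickel superalloy: E = 214.4 GPa, ρ = 8280 kg/m³
  titanium alloy: E = 119.3 GPa, ρ = 4549 kg/m³
  stainless steel: E = 198.8 GPa, ρ = 7810 kg/m³
  silicon nitride: M = 5.57×10⁻³
  titanium alloy: M = 2.40×10⁻³
  low-carbon steel: M = 1.83×10⁻³
  stainless steel: M = 1.81×10⁻³
  nickel superalloy: M = 1.77×10⁻³
Silicon nitride ranks first.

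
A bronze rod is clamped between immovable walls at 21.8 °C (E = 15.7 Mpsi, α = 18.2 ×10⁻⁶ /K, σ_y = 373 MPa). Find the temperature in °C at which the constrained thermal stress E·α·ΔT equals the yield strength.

211 °C

E = 15.7 Mpsi = 108.2 GPa.
E·α·ΔT = 373.0 MPa ⇒ ΔT = 373.0 / (108.2×10³ × 18.2×10⁻⁶) = 189.3 K.
T = 21.8 + 189.3 = 211.1 °C.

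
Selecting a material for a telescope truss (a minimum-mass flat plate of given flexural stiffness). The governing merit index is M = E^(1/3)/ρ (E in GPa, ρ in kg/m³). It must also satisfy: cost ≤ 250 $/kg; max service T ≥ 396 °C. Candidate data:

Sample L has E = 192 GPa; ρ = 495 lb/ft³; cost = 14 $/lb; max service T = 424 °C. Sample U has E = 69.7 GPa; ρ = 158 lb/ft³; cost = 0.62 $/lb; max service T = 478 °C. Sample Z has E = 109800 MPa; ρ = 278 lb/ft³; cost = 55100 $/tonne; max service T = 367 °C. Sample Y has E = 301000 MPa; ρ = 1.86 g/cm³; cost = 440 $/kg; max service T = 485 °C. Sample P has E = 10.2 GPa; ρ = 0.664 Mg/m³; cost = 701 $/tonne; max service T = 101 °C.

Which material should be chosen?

sample U

Screen on constraints: cost ≤ 250 $/kg; max service T ≥ 396 °C. Survivors: sample L, sample U.
Putting every candidate on a common basis:
  sample L: E = 192.0 GPa, ρ = 7929 kg/m³
  sample U: E = 69.70 GPa, ρ = 2531 kg/m³
  sample U: M = 1.63×10⁻³
  sample L: M = 0.728×10⁻³
Sample U has the largest M.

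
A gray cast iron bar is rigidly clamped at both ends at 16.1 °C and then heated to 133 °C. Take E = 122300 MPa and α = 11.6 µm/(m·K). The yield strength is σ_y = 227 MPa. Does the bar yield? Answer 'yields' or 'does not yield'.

does not yield

E = 122300 MPa = 122.3 GPa.
ΔT = 116.9 K. Constrained thermal stress σ = E·α·ΔT = 122.3×10³ MPa × 11.6×10⁻⁶ × 116.9 = 166 MPa (compressive).
Compare to σ_y = 227 MPa: σ < σ_y, so it does not yield.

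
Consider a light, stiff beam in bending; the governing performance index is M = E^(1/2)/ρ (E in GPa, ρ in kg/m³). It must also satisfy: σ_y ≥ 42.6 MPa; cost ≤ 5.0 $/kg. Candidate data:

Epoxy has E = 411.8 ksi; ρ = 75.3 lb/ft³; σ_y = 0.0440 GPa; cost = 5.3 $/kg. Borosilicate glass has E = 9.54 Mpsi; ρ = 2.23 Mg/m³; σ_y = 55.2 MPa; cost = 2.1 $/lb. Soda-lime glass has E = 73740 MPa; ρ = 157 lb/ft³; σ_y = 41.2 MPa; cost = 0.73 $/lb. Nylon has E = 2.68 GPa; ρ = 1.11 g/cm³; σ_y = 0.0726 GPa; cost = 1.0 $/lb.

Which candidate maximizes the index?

borosilicate glass

Screen on constraints: σ_y ≥ 42.6 MPa; cost ≤ 5.0 $/kg. Survivors: borosilicate glass, nylon.
Convert each candidate to consistent units, then evaluate M:
  borosilicate glass: E = 65.78 GPa, ρ = 2230 kg/m³
  nylon: E = 2.680 GPa, ρ = 1110 kg/m³
  borosilicate glass: M = 3.64×10⁻³
  nylon: M = 1.47×10⁻³
Borosilicate glass ranks first.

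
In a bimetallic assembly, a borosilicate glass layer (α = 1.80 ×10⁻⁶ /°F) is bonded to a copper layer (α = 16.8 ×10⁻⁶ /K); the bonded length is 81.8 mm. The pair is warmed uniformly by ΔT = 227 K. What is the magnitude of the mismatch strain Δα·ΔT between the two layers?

3.08×10⁻³

borosilicate glass: α = 1.80×10⁻⁶/°F × 9/5 = 3.24×10⁻⁶/K.
Δα = |3.24 − 16.8|×10⁻⁶/K = 13.6×10⁻⁶/K.
Mismatch strain = Δα·ΔT = 13.6×10⁻⁶ × 227.0 = 3.08×10⁻³.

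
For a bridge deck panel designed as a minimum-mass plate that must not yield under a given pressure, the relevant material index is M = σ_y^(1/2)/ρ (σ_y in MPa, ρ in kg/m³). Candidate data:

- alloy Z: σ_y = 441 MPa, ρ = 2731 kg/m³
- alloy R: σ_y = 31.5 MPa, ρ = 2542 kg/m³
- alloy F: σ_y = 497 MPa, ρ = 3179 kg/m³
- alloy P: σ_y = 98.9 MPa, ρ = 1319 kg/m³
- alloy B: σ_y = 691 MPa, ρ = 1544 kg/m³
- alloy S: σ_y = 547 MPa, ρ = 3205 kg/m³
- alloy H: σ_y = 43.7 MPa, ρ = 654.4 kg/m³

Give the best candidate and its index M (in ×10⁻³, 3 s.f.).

alloy B, M = 17.0×10⁻³

Evaluate M for each candidate:
  alloy B: M = 17.0×10⁻³
  alloy H: M = 10.1×10⁻³
  alloy Z: M = 7.69×10⁻³
  alloy P: M = 7.54×10⁻³
  alloy S: M = 7.30×10⁻³
  alloy F: M = 7.01×10⁻³
  alloy R: M = 2.21×10⁻³
Highest index: alloy B.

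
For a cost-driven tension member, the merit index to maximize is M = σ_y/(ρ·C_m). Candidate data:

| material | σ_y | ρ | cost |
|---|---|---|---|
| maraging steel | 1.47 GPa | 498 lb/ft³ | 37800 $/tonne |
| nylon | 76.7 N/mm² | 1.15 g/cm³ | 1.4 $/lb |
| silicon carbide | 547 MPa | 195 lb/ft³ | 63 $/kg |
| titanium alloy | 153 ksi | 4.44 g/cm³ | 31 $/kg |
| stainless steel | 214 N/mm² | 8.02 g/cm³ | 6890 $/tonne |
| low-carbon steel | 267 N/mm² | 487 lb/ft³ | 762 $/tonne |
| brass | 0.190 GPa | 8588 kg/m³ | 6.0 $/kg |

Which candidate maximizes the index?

Normalizing units and computing the index:
  maraging steel: σ_y = 1470 MPa, ρ = 7977 kg/m³, cost = 37.80 $/kg
  nylon: σ_y = 76.70 MPa, ρ = 1150 kg/m³, cost = 3.086 $/kg
  silicon carbide: σ_y = 547.0 MPa, ρ = 3124 kg/m³, cost = 63.00 $/kg
  titanium alloy: σ_y = 1055 MPa, ρ = 4440 kg/m³, cost = 31.00 $/kg
  stainless steel: σ_y = 214.0 MPa, ρ = 8020 kg/m³, cost = 6.890 $/kg
  low-carbon steel: σ_y = 267.0 MPa, ρ = 7801 kg/m³, cost = 0.7620 $/kg
  brass: σ_y = 190.0 MPa, ρ = 8588 kg/m³, cost = 6.000 $/kg
  low-carbon steel: M = 44.9 kN·m per $
  nylon: M = 21.6 kN·m per $
  titanium alloy: M = 7.66 kN·m per $
  maraging steel: M = 4.88 kN·m per $
  stainless steel: M = 3.87 kN·m per $
  brass: M = 3.69 kN·m per $
  silicon carbide: M = 2.78 kN·m per $
Low-carbon steel has the largest M.

low-carbon steel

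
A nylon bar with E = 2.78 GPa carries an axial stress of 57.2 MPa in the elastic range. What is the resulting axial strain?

0.0206

ε = σ/E = 57.2 / 2780 = 0.0206.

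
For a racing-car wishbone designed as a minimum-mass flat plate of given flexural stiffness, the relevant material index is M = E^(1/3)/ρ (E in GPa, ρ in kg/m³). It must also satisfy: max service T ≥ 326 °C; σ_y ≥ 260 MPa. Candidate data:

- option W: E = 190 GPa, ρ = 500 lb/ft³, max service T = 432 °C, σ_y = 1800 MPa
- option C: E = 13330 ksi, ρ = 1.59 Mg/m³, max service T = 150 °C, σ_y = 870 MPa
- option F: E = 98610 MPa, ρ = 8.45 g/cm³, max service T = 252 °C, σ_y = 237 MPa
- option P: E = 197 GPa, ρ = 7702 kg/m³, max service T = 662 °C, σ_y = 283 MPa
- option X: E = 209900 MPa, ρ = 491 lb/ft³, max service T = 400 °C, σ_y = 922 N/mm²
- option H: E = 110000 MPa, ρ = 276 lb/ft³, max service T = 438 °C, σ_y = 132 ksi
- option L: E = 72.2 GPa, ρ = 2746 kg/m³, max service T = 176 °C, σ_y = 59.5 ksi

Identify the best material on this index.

option H

Screen on constraints: max service T ≥ 326 °C; σ_y ≥ 260 MPa. Survivors: option W, option P, option X, option H.
Normalizing units and computing the index:
  option W: E = 190.0 GPa, ρ = 8009 kg/m³
  option P: E = 197.0 GPa, ρ = 7702 kg/m³
  option X: E = 209.9 GPa, ρ = 7865 kg/m³
  option H: E = 110.0 GPa, ρ = 4421 kg/m³
  option H: M = 1.08×10⁻³
  option X: M = 0.756×10⁻³
  option P: M = 0.755×10⁻³
  option W: M = 0.718×10⁻³
Highest index: option H.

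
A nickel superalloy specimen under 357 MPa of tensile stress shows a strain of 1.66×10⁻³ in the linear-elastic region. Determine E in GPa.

215 GPa

E = σ/ε = 357 MPa / 1.66×10⁻³ = 215100 MPa = 215 GPa.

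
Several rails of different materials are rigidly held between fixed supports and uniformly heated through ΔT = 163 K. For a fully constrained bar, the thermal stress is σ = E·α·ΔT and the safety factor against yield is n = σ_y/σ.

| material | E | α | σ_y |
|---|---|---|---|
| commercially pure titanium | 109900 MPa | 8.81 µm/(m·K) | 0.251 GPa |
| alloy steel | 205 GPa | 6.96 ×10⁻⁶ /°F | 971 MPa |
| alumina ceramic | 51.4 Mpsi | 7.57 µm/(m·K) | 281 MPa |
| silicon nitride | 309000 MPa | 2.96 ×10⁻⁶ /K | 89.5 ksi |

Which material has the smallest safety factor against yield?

Per material, after unit conversion:
  commercially pure titanium: E = 109.9, α = 8.81, σ_y = 251.0 → σ = 158 MPa, n = 1.59
  alloy steel: E = 205.0, α = 12.5, σ_y = 971.0 → σ = 419 MPa, n = 2.32
  alumina ceramic: E = 354.4, α = 7.57, σ_y = 281.0 → σ = 437 MPa, n = 0.643
  silicon nitride: E = 309.0, α = 2.96, σ_y = 617.1 → σ = 149 MPa, n = 4.14
The minimum is alumina ceramic at n = 0.643.

alumina ceramic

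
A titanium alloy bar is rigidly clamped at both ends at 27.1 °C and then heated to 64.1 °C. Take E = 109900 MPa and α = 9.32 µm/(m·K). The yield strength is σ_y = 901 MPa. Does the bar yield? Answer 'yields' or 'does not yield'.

E = 109900 MPa = 109.9 GPa.
ΔT = 37.00 K. Constrained thermal stress σ = E·α·ΔT = 109.9×10³ MPa × 9.32×10⁻⁶ × 37.00 = 37.9 MPa (compressive).
Compare to σ_y = 901 MPa: σ < σ_y, so it does not yield.

does not yield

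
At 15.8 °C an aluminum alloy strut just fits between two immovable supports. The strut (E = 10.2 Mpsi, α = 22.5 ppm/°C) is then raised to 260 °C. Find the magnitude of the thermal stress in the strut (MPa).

E = 10.2 Mpsi = 70.33 GPa.
ΔT = 244.2 K. Constrained thermal stress σ = E·α·ΔT = 70.33×10³ MPa × 22.5×10⁻⁶ × 244.2 = 386 MPa (compressive).

386 MPa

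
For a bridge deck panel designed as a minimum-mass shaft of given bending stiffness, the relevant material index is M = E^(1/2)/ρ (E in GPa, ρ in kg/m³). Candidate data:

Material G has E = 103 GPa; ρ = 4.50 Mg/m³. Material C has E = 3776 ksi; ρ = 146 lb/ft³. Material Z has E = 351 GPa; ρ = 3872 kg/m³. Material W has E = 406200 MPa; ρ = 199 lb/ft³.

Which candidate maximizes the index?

Convert each candidate to consistent units, then evaluate M:
  material G: E = 103.0 GPa, ρ = 4500 kg/m³
  material C: E = 26.03 GPa, ρ = 2339 kg/m³
  material Z: E = 351.0 GPa, ρ = 3872 kg/m³
  material W: E = 406.2 GPa, ρ = 3188 kg/m³
  material W: M = 6.32×10⁻³
  material Z: M = 4.84×10⁻³
  material G: M = 2.26×10⁻³
  material C: M = 2.18×10⁻³
Material W has the largest M.

material W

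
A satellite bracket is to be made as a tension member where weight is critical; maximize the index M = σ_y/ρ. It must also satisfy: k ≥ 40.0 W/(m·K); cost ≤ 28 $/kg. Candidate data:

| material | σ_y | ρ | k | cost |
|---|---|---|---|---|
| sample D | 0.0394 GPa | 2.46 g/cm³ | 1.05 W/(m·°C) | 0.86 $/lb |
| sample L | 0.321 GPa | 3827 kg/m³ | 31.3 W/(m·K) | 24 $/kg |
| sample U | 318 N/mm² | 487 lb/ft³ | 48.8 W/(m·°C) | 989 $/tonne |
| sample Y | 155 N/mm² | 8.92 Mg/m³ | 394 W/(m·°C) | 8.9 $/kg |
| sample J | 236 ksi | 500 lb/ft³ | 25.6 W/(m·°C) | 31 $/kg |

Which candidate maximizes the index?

sample U

Screen on constraints: k ≥ 40.0 W/(m·K); cost ≤ 28 $/kg. Survivors: sample U, sample Y.
Normalizing units and computing the index:
  sample U: σ_y = 318.0 MPa, ρ = 7801 kg/m³
  sample Y: σ_y = 155.0 MPa, ρ = 8920 kg/m³
  sample U: M = 40.8 kN·m/kg
  sample Y: M = 17.4 kN·m/kg
Sample U ranks first.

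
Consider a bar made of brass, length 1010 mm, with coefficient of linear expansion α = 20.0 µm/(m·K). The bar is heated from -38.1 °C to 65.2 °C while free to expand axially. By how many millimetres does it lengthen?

2.09 mm

ΔT = 65.2 − (-38.1) = 103.3 K.
ΔL = α·L₀·ΔT = 20.0×10⁻⁶ × 1010 mm × 103.3 K = 2.09 mm.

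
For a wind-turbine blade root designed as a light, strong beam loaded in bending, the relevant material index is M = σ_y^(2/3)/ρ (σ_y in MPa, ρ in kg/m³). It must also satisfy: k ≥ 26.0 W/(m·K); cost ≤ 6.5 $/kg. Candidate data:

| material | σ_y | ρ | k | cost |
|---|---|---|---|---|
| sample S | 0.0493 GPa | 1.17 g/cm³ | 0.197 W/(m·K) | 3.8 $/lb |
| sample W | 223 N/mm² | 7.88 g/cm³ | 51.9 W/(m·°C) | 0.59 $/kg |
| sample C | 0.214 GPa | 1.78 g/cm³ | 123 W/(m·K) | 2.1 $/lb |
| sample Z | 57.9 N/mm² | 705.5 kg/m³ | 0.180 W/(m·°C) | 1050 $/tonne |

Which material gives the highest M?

Screen on constraints: k ≥ 26.0 W/(m·K); cost ≤ 6.5 $/kg. Survivors: sample W, sample C.
Convert each candidate to consistent units, then evaluate M:
  sample W: σ_y = 223.0 MPa, ρ = 7880 kg/m³
  sample C: σ_y = 214.0 MPa, ρ = 1780 kg/m³
  sample C: M = 20.1×10⁻³
  sample W: M = 4.67×10⁻³
The maximum is for sample C.

sample C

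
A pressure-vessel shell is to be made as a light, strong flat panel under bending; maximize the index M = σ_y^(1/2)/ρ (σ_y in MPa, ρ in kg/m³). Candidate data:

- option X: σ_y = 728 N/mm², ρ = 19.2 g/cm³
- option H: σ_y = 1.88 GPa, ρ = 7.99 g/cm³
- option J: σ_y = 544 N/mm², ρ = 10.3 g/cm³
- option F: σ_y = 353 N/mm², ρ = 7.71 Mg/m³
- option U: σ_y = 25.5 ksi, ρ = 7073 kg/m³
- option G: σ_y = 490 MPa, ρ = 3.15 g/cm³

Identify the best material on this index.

option G

Convert each candidate to consistent units, then evaluate M:
  option X: σ_y = 728.0 MPa, ρ = 19200 kg/m³
  option H: σ_y = 1880 MPa, ρ = 7990 kg/m³
  option J: σ_y = 544.0 MPa, ρ = 10300 kg/m³
  option F: σ_y = 353.0 MPa, ρ = 7710 kg/m³
  option U: σ_y = 175.8 MPa, ρ = 7073 kg/m³
  option G: σ_y = 490.0 MPa, ρ = 3150 kg/m³
  option G: M = 7.03×10⁻³
  option H: M = 5.43×10⁻³
  option F: M = 2.44×10⁻³
  option J: M = 2.26×10⁻³
  option U: M = 1.87×10⁻³
  option X: M = 1.41×10⁻³
The maximum is for option G.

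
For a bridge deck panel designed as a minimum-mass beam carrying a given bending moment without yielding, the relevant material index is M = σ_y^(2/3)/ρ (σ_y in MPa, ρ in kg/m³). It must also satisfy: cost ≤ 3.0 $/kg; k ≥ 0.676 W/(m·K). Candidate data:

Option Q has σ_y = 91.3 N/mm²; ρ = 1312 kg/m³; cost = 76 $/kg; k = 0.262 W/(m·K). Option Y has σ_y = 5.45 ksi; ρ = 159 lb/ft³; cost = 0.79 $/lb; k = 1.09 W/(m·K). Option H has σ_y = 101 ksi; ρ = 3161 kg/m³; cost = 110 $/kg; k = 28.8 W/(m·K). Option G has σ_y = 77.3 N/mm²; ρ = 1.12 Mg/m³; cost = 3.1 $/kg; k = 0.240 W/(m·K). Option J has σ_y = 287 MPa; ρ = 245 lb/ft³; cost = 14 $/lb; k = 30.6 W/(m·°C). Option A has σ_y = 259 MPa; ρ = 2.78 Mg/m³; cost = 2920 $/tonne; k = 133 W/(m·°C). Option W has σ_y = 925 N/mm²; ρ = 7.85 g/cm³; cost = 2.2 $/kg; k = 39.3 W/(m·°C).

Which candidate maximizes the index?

Screen on constraints: cost ≤ 3.0 $/kg; k ≥ 0.676 W/(m·K). Survivors: option Y, option A, option W.
After converting to SI:
  option Y: σ_y = 37.58 MPa, ρ = 2547 kg/m³
  option A: σ_y = 259.0 MPa, ρ = 2780 kg/m³
  option W: σ_y = 925.0 MPa, ρ = 7850 kg/m³
  option A: M = 14.6×10⁻³
  option W: M = 12.1×10⁻³
  option Y: M = 4.40×10⁻³
The maximum is for option A.

option A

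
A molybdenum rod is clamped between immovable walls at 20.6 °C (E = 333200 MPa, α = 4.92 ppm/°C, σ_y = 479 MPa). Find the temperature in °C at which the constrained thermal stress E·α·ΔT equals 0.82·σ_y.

260 °C

E = 333200 MPa = 333.2 GPa.
E·α·ΔT = 392.8 MPa ⇒ ΔT = 392.8 / (333.2×10³ × 4.92×10⁻⁶) = 239.6 K.
T = 20.6 + 239.6 = 260.2 °C.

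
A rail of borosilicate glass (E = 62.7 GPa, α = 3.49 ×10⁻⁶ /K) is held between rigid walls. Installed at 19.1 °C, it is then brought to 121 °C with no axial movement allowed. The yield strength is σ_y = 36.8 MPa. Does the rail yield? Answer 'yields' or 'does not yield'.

ΔT = 101.9 K. Constrained thermal stress σ = E·α·ΔT = 62.70×10³ MPa × 3.49×10⁻⁶ × 101.9 = 22.3 MPa (compressive).
Compare to σ_y = 36.8 MPa: σ < σ_y, so it does not yield.

does not yield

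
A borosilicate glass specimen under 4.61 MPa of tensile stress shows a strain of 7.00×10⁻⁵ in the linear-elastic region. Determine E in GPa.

65.9 GPa

E = σ/ε = 4.61 MPa / 7.00×10⁻⁵ = 65860 MPa = 65.9 GPa.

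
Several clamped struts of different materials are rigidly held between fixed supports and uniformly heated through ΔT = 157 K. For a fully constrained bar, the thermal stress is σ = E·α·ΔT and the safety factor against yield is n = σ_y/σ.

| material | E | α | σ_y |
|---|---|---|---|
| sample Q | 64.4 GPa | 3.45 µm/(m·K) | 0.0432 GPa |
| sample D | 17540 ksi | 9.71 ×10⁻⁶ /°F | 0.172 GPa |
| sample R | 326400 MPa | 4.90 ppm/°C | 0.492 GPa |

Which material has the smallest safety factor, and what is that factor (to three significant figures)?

sample D, n = 0.518

In consistent units (E in GPa, α in ×10⁻⁶/K, σ_y in MPa):
  sample Q: E = 64.40, α = 3.45, σ_y = 43.20 → σ = 34.9 MPa, n = 1.24
  sample D: E = 120.9, α = 17.5, σ_y = 172.0 → σ = 332 MPa, n = 0.518
  sample R: E = 326.4, α = 4.90, σ_y = 492.0 → σ = 251 MPa, n = 1.96
Smallest n: sample D with n = 0.518.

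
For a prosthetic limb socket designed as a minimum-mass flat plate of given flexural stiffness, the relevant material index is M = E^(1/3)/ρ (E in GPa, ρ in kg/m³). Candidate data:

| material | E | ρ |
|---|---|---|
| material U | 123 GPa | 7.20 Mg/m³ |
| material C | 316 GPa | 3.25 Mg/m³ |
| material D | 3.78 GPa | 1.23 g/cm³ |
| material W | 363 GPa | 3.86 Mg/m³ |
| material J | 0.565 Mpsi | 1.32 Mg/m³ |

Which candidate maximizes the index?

Putting every candidate on a common basis:
  material U: E = 123.0 GPa, ρ = 7200 kg/m³
  material C: E = 316.0 GPa, ρ = 3250 kg/m³
  material D: E = 3.780 GPa, ρ = 1230 kg/m³
  material W: E = 363.0 GPa, ρ = 3860 kg/m³
  material J: E = 3.896 GPa, ρ = 1320 kg/m³
  material C: M = 2.10×10⁻³
  material W: M = 1.85×10⁻³
  material D: M = 1.27×10⁻³
  material J: M = 1.19×10⁻³
  material U: M = 0.691×10⁻³
The maximum is for material C.

material C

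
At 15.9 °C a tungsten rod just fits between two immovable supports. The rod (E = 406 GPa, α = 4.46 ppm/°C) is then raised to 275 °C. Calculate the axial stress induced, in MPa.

469 MPa

ΔT = 259.1 K. Constrained thermal stress σ = E·α·ΔT = 406.0×10³ MPa × 4.46×10⁻⁶ × 259.1 = 469 MPa (compressive).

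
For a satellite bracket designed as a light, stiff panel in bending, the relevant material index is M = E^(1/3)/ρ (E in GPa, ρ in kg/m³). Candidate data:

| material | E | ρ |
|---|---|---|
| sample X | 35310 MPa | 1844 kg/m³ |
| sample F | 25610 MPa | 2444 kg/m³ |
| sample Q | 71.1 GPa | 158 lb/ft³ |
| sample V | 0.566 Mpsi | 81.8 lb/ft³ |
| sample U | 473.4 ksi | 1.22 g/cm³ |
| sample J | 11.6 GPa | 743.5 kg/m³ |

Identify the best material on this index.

sample J

Putting every candidate on a common basis:
  sample X: E = 35.31 GPa, ρ = 1844 kg/m³
  sample F: E = 25.61 GPa, ρ = 2444 kg/m³
  sample Q: E = 71.10 GPa, ρ = 2531 kg/m³
  sample V: E = 3.902 GPa, ρ = 1310 kg/m³
  sample U: E = 3.264 GPa, ρ = 1220 kg/m³
  sample J: E = 11.60 GPa, ρ = 743.5 kg/m³
  sample J: M = 3.04×10⁻³
  sample X: M = 1.78×10⁻³
  sample Q: M = 1.64×10⁻³
  sample U: M = 1.22×10⁻³
  sample F: M = 1.21×10⁻³
  sample V: M = 1.20×10⁻³
The maximum is for sample J.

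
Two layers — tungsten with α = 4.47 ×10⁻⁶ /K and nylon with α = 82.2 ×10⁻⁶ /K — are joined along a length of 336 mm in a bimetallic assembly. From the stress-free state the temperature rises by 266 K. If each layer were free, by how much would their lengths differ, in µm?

6950 µm

Δα = |4.47 − 82.2|×10⁻⁶/K = 77.7×10⁻⁶/K.
ΔL_mismatch = Δα·L·ΔT = 77.7×10⁻⁶ × 336.0 mm × 266.0 K = 6950 µm.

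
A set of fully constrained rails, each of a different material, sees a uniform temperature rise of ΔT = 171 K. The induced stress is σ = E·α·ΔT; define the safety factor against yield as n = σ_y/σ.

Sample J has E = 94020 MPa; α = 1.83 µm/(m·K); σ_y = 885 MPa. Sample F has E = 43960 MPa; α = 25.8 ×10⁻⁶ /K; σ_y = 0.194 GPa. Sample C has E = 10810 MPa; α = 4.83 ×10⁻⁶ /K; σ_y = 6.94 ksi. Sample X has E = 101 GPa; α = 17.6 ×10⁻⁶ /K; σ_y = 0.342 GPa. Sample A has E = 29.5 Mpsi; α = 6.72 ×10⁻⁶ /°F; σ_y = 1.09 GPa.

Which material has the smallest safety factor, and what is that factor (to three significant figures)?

Per material, after unit conversion:
  sample J: E = 94.02, α = 1.83, σ_y = 885.0 → σ = 29.4 MPa, n = 30.1
  sample F: E = 43.96, α = 25.8, σ_y = 194.0 → σ = 194 MPa, n = 1.00
  sample C: E = 10.81, α = 4.83, σ_y = 47.85 → σ = 8.93 MPa, n = 5.36
  sample X: E = 101.0, α = 17.6, σ_y = 342.0 → σ = 304 MPa, n = 1.13
  sample A: E = 203.4, α = 12.1, σ_y = 1090 → σ = 421 MPa, n = 2.59
Sample F has the lowest safety factor, n = 1.00.

sample F, n = 1.00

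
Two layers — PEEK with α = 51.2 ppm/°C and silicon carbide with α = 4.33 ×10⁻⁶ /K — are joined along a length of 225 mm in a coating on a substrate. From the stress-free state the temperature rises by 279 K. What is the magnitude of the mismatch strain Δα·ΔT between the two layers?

0.0131

Δα = |51.2 − 4.33|×10⁻⁶/K = 46.9×10⁻⁶/K.
Mismatch strain = Δα·ΔT = 46.9×10⁻⁶ × 279.0 = 0.0131.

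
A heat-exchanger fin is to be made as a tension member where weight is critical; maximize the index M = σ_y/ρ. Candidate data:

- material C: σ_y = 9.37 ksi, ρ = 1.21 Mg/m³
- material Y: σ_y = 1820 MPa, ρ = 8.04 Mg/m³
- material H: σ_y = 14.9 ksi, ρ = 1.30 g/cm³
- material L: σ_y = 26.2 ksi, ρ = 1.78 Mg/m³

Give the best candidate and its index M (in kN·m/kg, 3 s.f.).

In SI units:
  material C: σ_y = 64.60 MPa, ρ = 1210 kg/m³
  material Y: σ_y = 1820 MPa, ρ = 8040 kg/m³
  material H: σ_y = 102.7 MPa, ρ = 1300 kg/m³
  material L: σ_y = 180.6 MPa, ρ = 1780 kg/m³
  material Y: M = 226 kN·m/kg
  material L: M = 101 kN·m/kg
  material H: M = 79.0 kN·m/kg
  material C: M = 53.4 kN·m/kg
Material Y ranks first.

material Y, M = 226 kN·m/kg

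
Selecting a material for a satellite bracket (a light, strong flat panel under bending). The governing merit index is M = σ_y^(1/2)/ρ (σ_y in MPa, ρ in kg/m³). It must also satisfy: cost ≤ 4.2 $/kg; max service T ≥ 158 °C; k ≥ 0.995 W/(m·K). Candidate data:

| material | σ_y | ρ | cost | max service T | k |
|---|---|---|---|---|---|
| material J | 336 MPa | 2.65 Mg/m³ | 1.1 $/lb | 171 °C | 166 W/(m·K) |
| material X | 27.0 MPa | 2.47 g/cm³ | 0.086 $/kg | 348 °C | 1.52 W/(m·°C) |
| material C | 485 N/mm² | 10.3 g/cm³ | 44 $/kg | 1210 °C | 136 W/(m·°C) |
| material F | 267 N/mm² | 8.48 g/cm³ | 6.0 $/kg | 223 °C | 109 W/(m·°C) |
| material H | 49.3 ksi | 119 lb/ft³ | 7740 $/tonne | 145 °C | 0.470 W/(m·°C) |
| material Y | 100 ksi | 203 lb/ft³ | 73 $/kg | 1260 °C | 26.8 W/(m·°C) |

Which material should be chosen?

material J

Screen on constraints: cost ≤ 4.2 $/kg; max service T ≥ 158 °C; k ≥ 0.995 W/(m·K). Survivors: material J, material X.
In SI units:
  material J: σ_y = 336.0 MPa, ρ = 2650 kg/m³
  material X: σ_y = 27.00 MPa, ρ = 2470 kg/m³
  material J: M = 6.92×10⁻³
  material X: M = 2.10×10⁻³
Material J ranks first.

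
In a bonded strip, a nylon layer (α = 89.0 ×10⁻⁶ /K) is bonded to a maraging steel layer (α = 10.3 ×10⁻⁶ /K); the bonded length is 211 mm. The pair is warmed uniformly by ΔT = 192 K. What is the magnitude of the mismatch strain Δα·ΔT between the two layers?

Δα = |89.0 − 10.3|×10⁻⁶/K = 78.7×10⁻⁶/K.
Mismatch strain = Δα·ΔT = 78.7×10⁻⁶ × 192.0 = 0.0151.

0.0151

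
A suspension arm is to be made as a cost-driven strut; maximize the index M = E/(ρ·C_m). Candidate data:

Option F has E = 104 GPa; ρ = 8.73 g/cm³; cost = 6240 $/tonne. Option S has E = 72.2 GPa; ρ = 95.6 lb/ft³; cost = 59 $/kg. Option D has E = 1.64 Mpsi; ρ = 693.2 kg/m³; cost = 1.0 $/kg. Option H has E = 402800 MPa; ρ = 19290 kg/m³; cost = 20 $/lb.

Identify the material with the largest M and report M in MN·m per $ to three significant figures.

Putting every candidate on a common basis:
  option F: E = 104.0 GPa, ρ = 8730 kg/m³, cost = 6.240 $/kg
  option S: E = 72.20 GPa, ρ = 1531 kg/m³, cost = 59.00 $/kg
  option D: E = 11.31 GPa, ρ = 693.2 kg/m³, cost = 1.000 $/kg
  option H: E = 402.8 GPa, ρ = 19290 kg/m³, cost = 44.09 $/kg
  option D: M = 16.3 MN·m per $
  option F: M = 1.91 MN·m per $
  option S: M = 0.799 MN·m per $
  option H: M = 0.474 MN·m per $
Option D ranks first.

option D, M = 16.3 MN·m per $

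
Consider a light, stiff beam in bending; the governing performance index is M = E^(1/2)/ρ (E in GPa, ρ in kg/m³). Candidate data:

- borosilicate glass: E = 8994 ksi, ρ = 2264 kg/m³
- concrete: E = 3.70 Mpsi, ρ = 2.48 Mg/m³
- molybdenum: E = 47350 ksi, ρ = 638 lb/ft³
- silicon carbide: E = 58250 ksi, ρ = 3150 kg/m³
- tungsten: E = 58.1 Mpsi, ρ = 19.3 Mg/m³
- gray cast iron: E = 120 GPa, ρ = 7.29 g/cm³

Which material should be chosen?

In SI units:
  borosilicate glass: E = 62.01 GPa, ρ = 2264 kg/m³
  concrete: E = 25.51 GPa, ρ = 2480 kg/m³
  molybdenum: E = 326.5 GPa, ρ = 10220 kg/m³
  silicon carbide: E = 401.6 GPa, ρ = 3150 kg/m³
  tungsten: E = 400.6 GPa, ρ = 19300 kg/m³
  gray cast iron: E = 120.0 GPa, ρ = 7290 kg/m³
  silicon carbide: M = 6.36×10⁻³
  borosilicate glass: M = 3.48×10⁻³
  concrete: M = 2.04×10⁻³
  molybdenum: M = 1.77×10⁻³
  gray cast iron: M = 1.50×10⁻³
  tungsten: M = 1.04×10⁻³
Highest index: silicon carbide.

silicon carbide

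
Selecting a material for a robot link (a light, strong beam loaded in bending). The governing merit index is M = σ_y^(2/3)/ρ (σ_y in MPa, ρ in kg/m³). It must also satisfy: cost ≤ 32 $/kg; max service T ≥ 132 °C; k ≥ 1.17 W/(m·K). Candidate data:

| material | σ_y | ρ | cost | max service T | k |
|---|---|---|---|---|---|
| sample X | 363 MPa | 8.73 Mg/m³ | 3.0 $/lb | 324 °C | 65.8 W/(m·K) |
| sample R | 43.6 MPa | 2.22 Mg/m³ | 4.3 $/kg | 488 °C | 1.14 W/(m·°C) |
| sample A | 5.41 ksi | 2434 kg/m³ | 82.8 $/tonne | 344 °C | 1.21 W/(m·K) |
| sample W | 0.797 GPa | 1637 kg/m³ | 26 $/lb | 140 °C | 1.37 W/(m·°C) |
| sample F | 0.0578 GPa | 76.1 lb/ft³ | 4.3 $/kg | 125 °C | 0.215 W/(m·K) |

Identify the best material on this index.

sample X

Screen on constraints: cost ≤ 32 $/kg; max service T ≥ 132 °C; k ≥ 1.17 W/(m·K). Survivors: sample X, sample A.
Putting every candidate on a common basis:
  sample X: σ_y = 363.0 MPa, ρ = 8730 kg/m³
  sample A: σ_y = 37.30 MPa, ρ = 2434 kg/m³
  sample X: M = 5.83×10⁻³
  sample A: M = 4.59×10⁻³
Sample X ranks first.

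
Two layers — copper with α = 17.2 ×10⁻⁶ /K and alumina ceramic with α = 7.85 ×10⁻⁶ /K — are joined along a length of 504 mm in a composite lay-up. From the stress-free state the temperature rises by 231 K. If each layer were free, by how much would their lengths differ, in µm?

1090 µm

Δα = |17.2 − 7.85|×10⁻⁶/K = 9.35×10⁻⁶/K.
ΔL_mismatch = Δα·L·ΔT = 9.35×10⁻⁶ × 504.0 mm × 231.0 K = 1090 µm.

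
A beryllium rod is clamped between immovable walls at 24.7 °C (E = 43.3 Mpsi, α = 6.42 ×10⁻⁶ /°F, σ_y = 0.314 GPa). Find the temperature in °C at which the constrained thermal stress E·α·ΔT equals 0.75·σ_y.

E = 43.3 Mpsi = 298.5 GPa.
α = 6.42×10⁻⁶/°F × 9/5 = 11.6×10⁻⁶/K.
σ_y = 0.314 GPa = 314.0 MPa.
E·α·ΔT = 235.5 MPa ⇒ ΔT = 235.5 / (298.5×10³ × 11.6×10⁻⁶) = 68.26 K.
T = 24.7 + 68.26 = 92.96 °C.

93.0 °C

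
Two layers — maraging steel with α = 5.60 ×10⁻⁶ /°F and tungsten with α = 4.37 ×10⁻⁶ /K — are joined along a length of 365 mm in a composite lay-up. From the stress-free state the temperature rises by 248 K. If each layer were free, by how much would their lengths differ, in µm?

maraging steel: α = 5.60×10⁻⁶/°F × 9/5 = 10.1×10⁻⁶/K.
Δα = |10.1 − 4.37|×10⁻⁶/K = 5.71×10⁻⁶/K.
ΔL_mismatch = Δα·L·ΔT = 5.71×10⁻⁶ × 365.0 mm × 248.0 K = 517 µm.

517 µm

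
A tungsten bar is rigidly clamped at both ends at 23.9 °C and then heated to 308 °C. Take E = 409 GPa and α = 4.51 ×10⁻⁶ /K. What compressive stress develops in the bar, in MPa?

ΔT = 284.1 K. Constrained thermal stress σ = E·α·ΔT = 409.0×10³ MPa × 4.51×10⁻⁶ × 284.1 = 524 MPa (compressive).

524 MPa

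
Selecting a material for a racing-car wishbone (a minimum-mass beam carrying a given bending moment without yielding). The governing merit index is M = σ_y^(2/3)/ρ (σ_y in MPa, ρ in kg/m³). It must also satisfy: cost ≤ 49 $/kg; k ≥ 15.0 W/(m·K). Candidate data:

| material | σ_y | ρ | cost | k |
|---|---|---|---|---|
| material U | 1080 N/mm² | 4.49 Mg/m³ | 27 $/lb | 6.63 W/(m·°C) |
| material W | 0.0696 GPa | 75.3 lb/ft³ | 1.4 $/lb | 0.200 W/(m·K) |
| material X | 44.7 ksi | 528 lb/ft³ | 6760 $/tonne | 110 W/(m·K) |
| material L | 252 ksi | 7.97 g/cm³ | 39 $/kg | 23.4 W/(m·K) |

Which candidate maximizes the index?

Screen on constraints: cost ≤ 49 $/kg; k ≥ 15.0 W/(m·K). Survivors: material X, material L.
In SI units:
  material X: σ_y = 308.2 MPa, ρ = 8458 kg/m³
  material L: σ_y = 1737 MPa, ρ = 7970 kg/m³
  material L: M = 18.1×10⁻³
  material X: M = 5.39×10⁻³
The maximum is for material L.

material L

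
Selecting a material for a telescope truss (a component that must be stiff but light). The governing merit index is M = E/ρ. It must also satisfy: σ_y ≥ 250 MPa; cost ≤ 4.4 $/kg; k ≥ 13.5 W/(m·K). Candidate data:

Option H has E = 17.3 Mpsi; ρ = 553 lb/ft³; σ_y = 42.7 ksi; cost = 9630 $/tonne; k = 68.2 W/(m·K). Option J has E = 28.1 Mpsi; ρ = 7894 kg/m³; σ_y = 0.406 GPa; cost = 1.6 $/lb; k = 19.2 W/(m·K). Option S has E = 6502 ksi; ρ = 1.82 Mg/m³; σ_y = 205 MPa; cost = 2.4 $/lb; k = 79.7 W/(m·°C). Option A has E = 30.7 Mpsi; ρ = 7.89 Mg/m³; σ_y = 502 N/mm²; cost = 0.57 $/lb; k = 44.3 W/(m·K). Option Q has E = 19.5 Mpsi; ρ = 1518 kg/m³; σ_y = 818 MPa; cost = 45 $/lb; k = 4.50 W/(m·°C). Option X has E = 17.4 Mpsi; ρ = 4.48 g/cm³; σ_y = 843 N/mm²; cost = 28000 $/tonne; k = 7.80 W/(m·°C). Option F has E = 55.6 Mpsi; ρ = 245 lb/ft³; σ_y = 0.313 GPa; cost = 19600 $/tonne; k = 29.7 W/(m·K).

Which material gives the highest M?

Screen on constraints: σ_y ≥ 250 MPa; cost ≤ 4.4 $/kg; k ≥ 13.5 W/(m·K). Survivors: option J, option A.
Normalizing units and computing the index:
  option J: E = 193.7 GPa, ρ = 7894 kg/m³
  option A: E = 211.7 GPa, ρ = 7890 kg/m³
  option A: M = 26.8 MN·m/kg
  option J: M = 24.5 MN·m/kg
Highest index: option A.

option A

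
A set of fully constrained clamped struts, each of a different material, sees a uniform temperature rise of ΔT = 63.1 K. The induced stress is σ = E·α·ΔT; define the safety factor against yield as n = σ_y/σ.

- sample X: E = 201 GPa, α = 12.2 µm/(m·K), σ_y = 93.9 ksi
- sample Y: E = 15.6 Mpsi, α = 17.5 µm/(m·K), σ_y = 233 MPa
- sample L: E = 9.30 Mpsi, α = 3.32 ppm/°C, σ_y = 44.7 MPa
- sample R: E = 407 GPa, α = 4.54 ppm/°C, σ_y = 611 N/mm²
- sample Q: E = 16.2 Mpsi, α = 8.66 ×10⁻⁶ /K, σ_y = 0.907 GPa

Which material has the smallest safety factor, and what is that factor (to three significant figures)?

Per material, after unit conversion:
  sample X: E = 201.0, α = 12.2, σ_y = 647.4 → σ = 155 MPa, n = 4.18
  sample Y: E = 107.6, α = 17.5, σ_y = 233.0 → σ = 119 MPa, n = 1.96
  sample L: E = 64.12, α = 3.32, σ_y = 44.70 → σ = 13.4 MPa, n = 3.33
  sample R: E = 407.0, α = 4.54, σ_y = 611.0 → σ = 117 MPa, n = 5.24
  sample Q: E = 111.7, α = 8.66, σ_y = 907.0 → σ = 61.0 MPa, n = 14.9
Sample Y has the lowest safety factor, n = 1.96.

sample Y, n = 1.96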